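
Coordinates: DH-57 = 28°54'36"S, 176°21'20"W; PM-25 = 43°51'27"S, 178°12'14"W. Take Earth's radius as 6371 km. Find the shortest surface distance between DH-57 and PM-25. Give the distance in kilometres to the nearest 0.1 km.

1670.2 km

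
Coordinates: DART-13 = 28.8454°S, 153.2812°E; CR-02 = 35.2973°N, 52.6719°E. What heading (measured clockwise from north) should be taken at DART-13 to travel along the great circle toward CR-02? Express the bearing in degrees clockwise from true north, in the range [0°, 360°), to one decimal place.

298.4°

Δλ = -100.6093°
y = sin Δλ · cos φ₂ = -0.802213
x = cos φ₁ sin φ₂ − sin φ₁ cos φ₂ cos Δλ = 0.433631
θ = atan2(y, x) = -61.6068° → 298.3932° (mod 360°)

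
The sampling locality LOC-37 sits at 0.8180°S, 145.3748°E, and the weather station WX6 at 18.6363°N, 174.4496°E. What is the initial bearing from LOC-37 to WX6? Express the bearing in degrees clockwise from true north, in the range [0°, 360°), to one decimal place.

Δλ = 29.0748°
y = sin Δλ · cos φ₂ = 0.460471
x = cos φ₁ sin φ₂ − sin φ₁ cos φ₂ cos Δλ = 0.331350
θ = atan2(y, x) = 54.2616° → 54.2616° (mod 360°)

54.3°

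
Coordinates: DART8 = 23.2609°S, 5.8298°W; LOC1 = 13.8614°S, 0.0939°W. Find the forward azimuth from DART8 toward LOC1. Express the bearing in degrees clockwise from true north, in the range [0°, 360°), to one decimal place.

31.0°

Δλ = 5.7359°
y = sin Δλ · cos φ₂ = 0.097033
x = cos φ₁ sin φ₂ − sin φ₁ cos φ₂ cos Δλ = 0.161398
θ = atan2(y, x) = 31.0144° → 31.0144° (mod 360°)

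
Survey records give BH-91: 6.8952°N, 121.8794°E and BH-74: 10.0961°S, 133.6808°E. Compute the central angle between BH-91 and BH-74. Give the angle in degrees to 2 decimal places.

20.66°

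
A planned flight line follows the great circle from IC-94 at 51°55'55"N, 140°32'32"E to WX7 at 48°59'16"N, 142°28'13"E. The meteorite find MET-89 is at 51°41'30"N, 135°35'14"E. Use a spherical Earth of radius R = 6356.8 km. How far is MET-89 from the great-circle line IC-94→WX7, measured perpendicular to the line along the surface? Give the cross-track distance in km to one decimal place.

318.5 km

IC-94: φ = +51.93194°, λ = +140.54222°
WX7: φ = +48.98778°, λ = +142.47028°
MET-89: φ = +51.69167°, λ = +135.58722°
δ₁₃ = central angle IC-94→MET-89 = 0.053620 rad  (haversine)
θ₁₃ = bearing IC-94→MET-89 = 267.466°,  θ₁₂ = bearing IC-94→WX7 = 156.621°
dₓₜ = R·arcsin(sin δ₁₃ · sin(θ₁₃ − θ₁₂)) = 6356.8·arcsin(0.05359·sin(110.845°)) = 318.524 km
|dₓₜ| = 318.524 km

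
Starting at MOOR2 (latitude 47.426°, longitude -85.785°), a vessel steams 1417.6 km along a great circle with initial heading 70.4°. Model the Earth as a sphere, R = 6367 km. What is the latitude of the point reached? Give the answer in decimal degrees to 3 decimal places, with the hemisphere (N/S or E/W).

50.205°N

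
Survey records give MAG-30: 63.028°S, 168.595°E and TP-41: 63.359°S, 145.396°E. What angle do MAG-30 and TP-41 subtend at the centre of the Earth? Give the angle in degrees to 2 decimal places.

Δφ = -0.3310°,  Δλ = -23.1990°
a = sin²(Δφ/2) + cos φ₁ cos φ₂ sin²(Δλ/2) = 0.008231
c = 2·arcsin(√a) = 0.181694 rad = 10.4103°

10.41°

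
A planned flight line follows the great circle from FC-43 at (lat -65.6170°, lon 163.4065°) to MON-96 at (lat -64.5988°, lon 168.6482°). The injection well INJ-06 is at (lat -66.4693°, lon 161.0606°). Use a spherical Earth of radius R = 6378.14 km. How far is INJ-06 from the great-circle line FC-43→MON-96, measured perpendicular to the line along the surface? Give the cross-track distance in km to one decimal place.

δ₁₃ = central angle FC-43→INJ-06 = 0.022306 rad  (haversine)
θ₁₃ = bearing FC-43→INJ-06 = 227.111°,  θ₁₂ = bearing FC-43→MON-96 = 67.620°
dₓₜ = R·arcsin(sin δ₁₃ · sin(θ₁₃ − θ₁₂)) = 6378.14·arcsin(0.02230·sin(159.491°)) = 49.840 km
|dₓₜ| = 49.840 km

49.8 km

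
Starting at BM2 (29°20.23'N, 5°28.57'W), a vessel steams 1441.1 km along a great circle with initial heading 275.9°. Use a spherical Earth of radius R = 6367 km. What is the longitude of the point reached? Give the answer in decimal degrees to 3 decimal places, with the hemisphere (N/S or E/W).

20.388°W

BM2: φ = +29.33717°, λ = -5.47617°
δ = d/R = 1441.1/6367 = 0.226339 rad
φ₂ = arcsin(sin φ₁ cos δ + cos φ₁ sin δ cos θ)
   = arcsin(0.48995·0.97449 + 0.87175·0.22441·0.10279) = 29.83877°
λ₂ = λ₁ + atan2(sin θ sin δ cos φ₁, cos δ − sin φ₁ sin φ₂) = -20.38835°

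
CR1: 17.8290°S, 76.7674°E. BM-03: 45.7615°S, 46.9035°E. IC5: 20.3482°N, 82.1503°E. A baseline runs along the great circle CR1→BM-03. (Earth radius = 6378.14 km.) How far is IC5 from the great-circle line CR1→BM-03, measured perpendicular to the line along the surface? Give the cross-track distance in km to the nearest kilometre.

1819 km

δ₁₃ = central angle CR1→IC5 = 0.672661 rad  (haversine)
θ₁₃ = bearing CR1→IC5 = 8.115°,  θ₁₂ = bearing CR1→BM-03 = 214.963°
dₓₜ = R·arcsin(sin δ₁₃ · sin(θ₁₃ − θ₁₂)) = 6378.14·arcsin(0.62307·sin(-206.848°)) = 1819.341 km
|dₓₜ| = 1819.341 km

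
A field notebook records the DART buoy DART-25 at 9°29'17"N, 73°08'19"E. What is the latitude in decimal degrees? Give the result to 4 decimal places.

9° + 29′/60 + 17″/3600 = 9 + 0.48333 + 0.00472 = 9.4881°

9.4881°N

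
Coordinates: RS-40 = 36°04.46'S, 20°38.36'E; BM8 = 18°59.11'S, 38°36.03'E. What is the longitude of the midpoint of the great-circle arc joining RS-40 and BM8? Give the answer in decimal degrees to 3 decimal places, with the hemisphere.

RS-40: φ = -36.07433°, λ = +20.63933°
BM8: φ = -18.98517°, λ = +38.60050°
Bx = cos φ₂ cos Δλ = 0.899520,  By = cos φ₂ sin Δλ = 0.291598
φₘ = atan2(sin φ₁ + sin φ₂, √((cos φ₁ + Bx)² + By²)) = -27.81862°
λₘ = λ₁ + atan2(By, cos φ₁ + Bx) = 30.32899°

30.329°E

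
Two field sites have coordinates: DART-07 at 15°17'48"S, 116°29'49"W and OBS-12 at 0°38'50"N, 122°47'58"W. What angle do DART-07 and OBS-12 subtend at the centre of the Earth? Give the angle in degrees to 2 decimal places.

DART-07: φ = -15.29667°, λ = -116.49694°
OBS-12: φ = +0.64722°, λ = -122.79944°
Δφ = 15.9439°,  Δλ = -6.3025°
a = sin²(Δφ/2) + cos φ₁ cos φ₂ sin²(Δλ/2) = 0.022149
c = 2·arcsin(√a) = 0.298761 rad = 17.1178°

17.12°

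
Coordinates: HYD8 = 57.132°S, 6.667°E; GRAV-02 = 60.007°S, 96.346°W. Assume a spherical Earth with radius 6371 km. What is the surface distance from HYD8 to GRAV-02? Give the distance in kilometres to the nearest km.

5361 km

Δφ = -2.8750°,  Δλ = -103.0130°
a = sin²(Δφ/2) + cos φ₁ cos φ₂ sin²(Δλ/2) = 0.166821
c = 2·arcsin(√a) = 0.841483 rad = 48.2134°
d = R·c = 6371 × 0.841483 = 5361.1 km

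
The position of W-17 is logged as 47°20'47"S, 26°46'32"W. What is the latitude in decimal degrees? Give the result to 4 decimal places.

47.3464°S

47° + 20′/60 + 47″/3600 = 47 + 0.33333 + 0.01306 = 47.3464°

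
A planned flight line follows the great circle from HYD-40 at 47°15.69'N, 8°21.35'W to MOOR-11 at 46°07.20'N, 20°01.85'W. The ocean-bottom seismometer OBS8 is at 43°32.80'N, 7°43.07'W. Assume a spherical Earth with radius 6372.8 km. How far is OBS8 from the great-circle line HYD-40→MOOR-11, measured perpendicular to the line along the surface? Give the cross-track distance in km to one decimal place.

HYD-40: φ = +47.26150°, λ = -8.35583°
MOOR-11: φ = +46.12000°, λ = -20.03083°
OBS8: φ = +43.54667°, λ = -7.71783°
δ₁₃ = central angle HYD-40→OBS8 = 0.065305 rad  (haversine)
θ₁₃ = bearing HYD-40→OBS8 = 172.896°,  θ₁₂ = bearing HYD-40→MOOR-11 = 266.170°
dₓₜ = R·arcsin(sin δ₁₃ · sin(θ₁₃ − θ₁₂)) = 6372.8·arcsin(0.06526·sin(-93.275°)) = -415.496 km
|dₓₜ| = 415.496 km

415.5 km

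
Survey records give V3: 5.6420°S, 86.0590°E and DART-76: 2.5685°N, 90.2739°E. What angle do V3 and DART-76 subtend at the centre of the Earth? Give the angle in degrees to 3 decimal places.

Δφ = 8.2105°,  Δλ = 4.2149°
a = sin²(Δφ/2) + cos φ₁ cos φ₂ sin²(Δλ/2) = 0.006469
c = 2·arcsin(√a) = 0.161039 rad = 9.2268°

9.227°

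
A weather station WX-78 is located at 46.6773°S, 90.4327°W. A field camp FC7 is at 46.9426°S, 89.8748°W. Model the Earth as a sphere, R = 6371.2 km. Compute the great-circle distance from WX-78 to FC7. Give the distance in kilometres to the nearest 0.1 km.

Δφ = -0.2653°,  Δλ = 0.5579°
a = sin²(Δφ/2) + cos φ₁ cos φ₂ sin²(Δλ/2) = 0.000016
c = 2·arcsin(√a) = 0.008115 rad = 0.4650°
d = R·c = 6371.2 × 0.008115 = 51.7 km

51.7 km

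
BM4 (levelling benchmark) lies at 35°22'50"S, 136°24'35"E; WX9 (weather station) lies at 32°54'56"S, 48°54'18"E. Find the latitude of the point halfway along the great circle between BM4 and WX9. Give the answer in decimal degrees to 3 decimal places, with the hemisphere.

43.195°S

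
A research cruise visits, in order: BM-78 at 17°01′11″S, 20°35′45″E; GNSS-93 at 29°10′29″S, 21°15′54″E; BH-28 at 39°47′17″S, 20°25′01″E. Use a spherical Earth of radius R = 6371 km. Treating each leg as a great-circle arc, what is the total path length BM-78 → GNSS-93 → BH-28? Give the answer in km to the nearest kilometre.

2536 km

BM-78: φ = -17.01972°, λ = +20.59583°
GNSS-93: φ = -29.17472°, λ = +21.26500°
BH-28: φ = -39.78806°, λ = +20.41694°
BM-78→GNSS-93: c = 0.212415 rad, d = 1353.30 km
GNSS-93→BH-28: c = 0.185636 rad, d = 1182.69 km
Total = 1353.30 + 1182.69 = 2535.98 km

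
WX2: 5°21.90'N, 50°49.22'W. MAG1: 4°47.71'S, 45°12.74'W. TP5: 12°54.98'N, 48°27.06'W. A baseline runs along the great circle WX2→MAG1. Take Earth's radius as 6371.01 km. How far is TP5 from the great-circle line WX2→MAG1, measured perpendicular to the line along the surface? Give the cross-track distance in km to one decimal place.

WX2: φ = +5.36500°, λ = -50.82033°
MAG1: φ = -4.79517°, λ = -45.21233°
TP5: φ = +12.91633°, λ = -48.45100°
δ₁₃ = central angle WX2→TP5 = 0.137965 rad  (haversine)
θ₁₃ = bearing WX2→TP5 = 17.037°,  θ₁₂ = bearing WX2→MAG1 = 151.038°
dₓₜ = R·arcsin(sin δ₁₃ · sin(θ₁₃ − θ₁₂)) = 6371.01·arcsin(0.13753·sin(-134.001°)) = -631.302 km
|dₓₜ| = 631.302 km

631.3 km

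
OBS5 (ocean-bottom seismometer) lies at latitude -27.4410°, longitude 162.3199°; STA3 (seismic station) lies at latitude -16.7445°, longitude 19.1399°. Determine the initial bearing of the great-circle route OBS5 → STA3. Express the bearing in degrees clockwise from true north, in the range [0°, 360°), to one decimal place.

Δλ = -143.1800°
y = sin Δλ · cos φ₂ = -0.573892
x = cos φ₁ sin φ₂ − sin φ₁ cos φ₂ cos Δλ = -0.608955
θ = atan2(y, x) = -136.6979° → 223.3021° (mod 360°)

223.3°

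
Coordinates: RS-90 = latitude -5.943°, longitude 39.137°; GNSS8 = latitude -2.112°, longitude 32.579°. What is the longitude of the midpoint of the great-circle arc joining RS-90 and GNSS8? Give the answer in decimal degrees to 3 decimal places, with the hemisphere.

Bx = cos φ₂ cos Δλ = 0.992782,  By = cos φ₂ sin Δλ = -0.114131
φₘ = atan2(sin φ₁ + sin φ₂, √((cos φ₁ + Bx)² + By²)) = -4.03408°
λₘ = λ₁ + atan2(By, cos φ₁ + Bx) = 35.85027°

35.850°E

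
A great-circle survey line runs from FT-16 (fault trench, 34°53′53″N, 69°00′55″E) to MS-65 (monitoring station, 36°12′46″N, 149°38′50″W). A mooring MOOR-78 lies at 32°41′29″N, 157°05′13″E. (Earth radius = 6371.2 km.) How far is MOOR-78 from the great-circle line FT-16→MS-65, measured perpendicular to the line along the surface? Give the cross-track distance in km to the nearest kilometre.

3363 km

FT-16: φ = +34.89806°, λ = +69.01528°
MS-65: φ = +36.21278°, λ = -149.64722°
MOOR-78: φ = +32.69139°, λ = +157.08694°
δ₁₃ = central angle FT-16→MOOR-78 = 1.232124 rad  (haversine)
θ₁₃ = bearing FT-16→MOOR-78 = 63.097°,  θ₁₂ = bearing FT-16→MS-65 = 30.817°
dₓₜ = R·arcsin(sin δ₁₃ · sin(θ₁₃ − θ₁₂)) = 6371.2·arcsin(0.94320·sin(32.280°)) = 3363.319 km
|dₓₜ| = 3363.319 km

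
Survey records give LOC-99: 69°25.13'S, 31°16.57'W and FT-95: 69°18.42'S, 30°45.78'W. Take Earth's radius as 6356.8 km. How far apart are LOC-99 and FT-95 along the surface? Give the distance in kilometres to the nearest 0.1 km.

23.6 km

LOC-99: φ = -69.41883°, λ = -31.27617°
FT-95: φ = -69.30700°, λ = -30.76300°
Δφ = 0.1118°,  Δλ = 0.5132°
a = sin²(Δφ/2) + cos φ₁ cos φ₂ sin²(Δλ/2) = 0.000003
c = 2·arcsin(√a) = 0.003711 rad = 0.2126°
d = R·c = 6356.8 × 0.003711 = 23.6 km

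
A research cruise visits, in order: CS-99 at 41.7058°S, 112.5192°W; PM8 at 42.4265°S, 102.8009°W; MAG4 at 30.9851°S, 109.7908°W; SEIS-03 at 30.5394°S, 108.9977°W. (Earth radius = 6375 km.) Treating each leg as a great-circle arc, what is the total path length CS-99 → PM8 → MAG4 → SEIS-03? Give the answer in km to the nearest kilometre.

2313 km

CS-99→PM8: c = 0.126475 rad, d = 806.28 km
PM8→MAG4: c = 0.222155 rad, d = 1416.24 km
MAG4→SEIS-03: c = 0.014212 rad, d = 90.60 km
Total = 806.28 + 1416.24 + 90.60 = 2313.12 km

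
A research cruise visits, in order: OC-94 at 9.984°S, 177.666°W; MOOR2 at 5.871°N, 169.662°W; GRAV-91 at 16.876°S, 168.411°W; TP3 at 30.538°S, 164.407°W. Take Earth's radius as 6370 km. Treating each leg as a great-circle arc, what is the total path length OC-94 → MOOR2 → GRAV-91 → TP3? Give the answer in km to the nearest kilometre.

6078 km

OC-94→MOOR2: c = 0.309742 rad, d = 1973.05 km
MOOR2→GRAV-91: c = 0.397596 rad, d = 2532.69 km
GRAV-91→TP3: c = 0.246820 rad, d = 1572.24 km
Total = 1973.05 + 2532.69 + 1572.24 = 6077.99 km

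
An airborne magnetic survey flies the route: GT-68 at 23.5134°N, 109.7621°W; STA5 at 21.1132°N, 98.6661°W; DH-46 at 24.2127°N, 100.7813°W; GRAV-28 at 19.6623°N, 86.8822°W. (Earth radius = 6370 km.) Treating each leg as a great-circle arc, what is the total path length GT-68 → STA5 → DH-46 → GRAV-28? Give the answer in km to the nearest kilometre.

GT-68→STA5: c = 0.183934 rad, d = 1171.66 km
STA5→DH-46: c = 0.063926 rad, d = 407.21 km
DH-46→GRAV-28: c = 0.238468 rad, d = 1519.04 km
Total = 1171.66 + 407.21 + 1519.04 = 3097.91 km

3098 km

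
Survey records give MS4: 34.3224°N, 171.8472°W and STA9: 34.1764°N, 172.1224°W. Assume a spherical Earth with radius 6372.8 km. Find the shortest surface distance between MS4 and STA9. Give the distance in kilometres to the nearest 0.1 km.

30.1 km

Δφ = -0.1460°,  Δλ = -0.2752°
a = sin²(Δφ/2) + cos φ₁ cos φ₂ sin²(Δλ/2) = 0.000006
c = 2·arcsin(√a) = 0.004718 rad = 0.2703°
d = R·c = 6372.8 × 0.004718 = 30.1 km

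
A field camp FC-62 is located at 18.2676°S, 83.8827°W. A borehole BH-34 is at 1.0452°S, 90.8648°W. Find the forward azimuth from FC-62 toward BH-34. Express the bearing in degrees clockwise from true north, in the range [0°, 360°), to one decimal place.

337.5°

Δλ = -6.9821°
y = sin Δλ · cos φ₂ = -0.121539
x = cos φ₁ sin φ₂ − sin φ₁ cos φ₂ cos Δλ = 0.293757
θ = atan2(y, x) = -22.4768° → 337.5232° (mod 360°)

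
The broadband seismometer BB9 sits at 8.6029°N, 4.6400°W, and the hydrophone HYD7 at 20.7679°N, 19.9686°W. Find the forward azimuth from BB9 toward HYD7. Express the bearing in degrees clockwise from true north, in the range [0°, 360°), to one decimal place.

Δλ = -15.3286°
y = sin Δλ · cos φ₂ = -0.247178
x = cos φ₁ sin φ₂ − sin φ₁ cos φ₂ cos Δλ = 0.215703
θ = atan2(y, x) = -48.8900° → 311.1100° (mod 360°)

311.1°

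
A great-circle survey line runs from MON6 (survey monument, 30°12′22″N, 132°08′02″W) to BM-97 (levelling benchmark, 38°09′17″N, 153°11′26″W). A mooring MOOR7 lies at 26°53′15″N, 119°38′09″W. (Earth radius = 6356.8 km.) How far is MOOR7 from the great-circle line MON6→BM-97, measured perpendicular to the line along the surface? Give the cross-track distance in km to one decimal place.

MON6: φ = +30.20611°, λ = -132.13389°
BM-97: φ = +38.15472°, λ = -153.19056°
MOOR7: φ = +26.88750°, λ = -119.63583°
δ₁₃ = central angle MON6→MOOR7 = 0.200044 rad  (haversine)
θ₁₃ = bearing MON6→MOOR7 = 103.757°,  θ₁₂ = bearing MON6→BM-97 = 300.241°
dₓₜ = R·arcsin(sin δ₁₃ · sin(θ₁₃ − θ₁₂)) = 6356.8·arcsin(0.19871·sin(-196.483°)) = 358.602 km
|dₓₜ| = 358.602 km

358.6 km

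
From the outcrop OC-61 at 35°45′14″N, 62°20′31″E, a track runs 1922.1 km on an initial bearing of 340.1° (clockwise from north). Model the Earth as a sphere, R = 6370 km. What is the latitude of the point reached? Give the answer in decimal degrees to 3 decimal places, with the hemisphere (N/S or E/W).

51.691°N

OC-61: φ = +35.75389°, λ = +62.34194°
δ = d/R = 1922.1/6370 = 0.301743 rad
φ₂ = arcsin(sin φ₁ cos δ + cos φ₁ sin δ cos θ)
   = arcsin(0.58430·0.95482 + 0.81153·0.29718·0.94029) = 51.69112°
λ₂ = λ₁ + atan2(sin θ sin δ cos φ₁, cos δ − sin φ₁ sin φ₂) = 52.95041°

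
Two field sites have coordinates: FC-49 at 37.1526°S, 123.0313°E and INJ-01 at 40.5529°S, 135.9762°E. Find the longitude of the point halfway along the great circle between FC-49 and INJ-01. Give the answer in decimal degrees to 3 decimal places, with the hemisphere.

Bx = cos φ₂ cos Δλ = 0.740496,  By = cos φ₂ sin Δλ = 0.170207
φₘ = atan2(sin φ₁ + sin φ₂, √((cos φ₁ + Bx)² + By²)) = -39.03175°
λₘ = λ₁ + atan2(By, cos φ₁ + Bx) = 129.34833°

129.348°E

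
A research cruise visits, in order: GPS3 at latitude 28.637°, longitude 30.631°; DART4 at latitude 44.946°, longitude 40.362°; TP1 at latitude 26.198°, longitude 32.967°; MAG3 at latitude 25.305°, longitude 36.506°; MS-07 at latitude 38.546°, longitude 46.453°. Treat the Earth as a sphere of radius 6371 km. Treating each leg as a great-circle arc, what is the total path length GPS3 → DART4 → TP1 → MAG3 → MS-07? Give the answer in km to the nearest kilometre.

6305 km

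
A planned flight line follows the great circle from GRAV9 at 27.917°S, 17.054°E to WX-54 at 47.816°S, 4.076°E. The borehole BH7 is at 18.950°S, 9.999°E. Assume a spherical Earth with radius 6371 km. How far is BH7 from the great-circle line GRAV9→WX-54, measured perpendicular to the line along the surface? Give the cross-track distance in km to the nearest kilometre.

δ₁₃ = central angle GRAV9→BH7 = 0.192909 rad  (haversine)
θ₁₃ = bearing GRAV9→BH7 = 322.704°,  θ₁₂ = bearing GRAV9→WX-54 = 203.406°
dₓₜ = R·arcsin(sin δ₁₃ · sin(θ₁₃ − θ₁₂)) = 6371·arcsin(0.19171·sin(119.298°)) = 1070.201 km
|dₓₜ| = 1070.201 km

1070 km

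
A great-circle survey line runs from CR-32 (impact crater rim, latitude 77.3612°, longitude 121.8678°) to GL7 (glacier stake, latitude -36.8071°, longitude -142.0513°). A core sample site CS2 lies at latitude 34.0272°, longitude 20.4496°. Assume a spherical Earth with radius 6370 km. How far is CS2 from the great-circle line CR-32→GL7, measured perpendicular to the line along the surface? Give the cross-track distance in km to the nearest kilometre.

δ₁₃ = central angle CR-32→CS2 = 1.035463 rad  (haversine)
θ₁₃ = bearing CR-32→CS2 = 289.177°,  θ₁₂ = bearing CR-32→GL7 = 93.474°
dₓₜ = R·arcsin(sin δ₁₃ · sin(θ₁₃ − θ₁₂)) = 6370·arcsin(0.86010·sin(195.703°)) = -1496.617 km
|dₓₜ| = 1496.617 km

1497 km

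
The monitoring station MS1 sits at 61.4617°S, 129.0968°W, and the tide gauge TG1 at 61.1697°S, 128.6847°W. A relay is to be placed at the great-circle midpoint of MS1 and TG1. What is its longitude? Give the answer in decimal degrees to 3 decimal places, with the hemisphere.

Bx = cos φ₂ cos Δλ = 0.482205,  By = cos φ₂ sin Δλ = 0.003468
φₘ = atan2(sin φ₁ + sin φ₂, √((cos φ₁ + Bx)² + By²)) = -61.31586°
λₘ = λ₁ + atan2(By, cos φ₁ + Bx) = -128.88979°

128.890°W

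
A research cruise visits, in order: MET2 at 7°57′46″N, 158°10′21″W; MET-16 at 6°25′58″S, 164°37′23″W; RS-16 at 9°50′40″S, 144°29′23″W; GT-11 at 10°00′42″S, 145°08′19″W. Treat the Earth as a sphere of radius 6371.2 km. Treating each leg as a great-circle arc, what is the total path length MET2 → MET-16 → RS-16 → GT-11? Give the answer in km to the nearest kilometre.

4075 km

MET2: φ = +7.96278°, λ = -158.17250°
MET-16: φ = -6.43278°, λ = -164.62306°
RS-16: φ = -9.84444°, λ = -144.48972°
GT-11: φ = -10.01167°, λ = -145.13861°
MET2→MET-16: c = 0.275195 rad, d = 1753.32 km
MET-16→RS-16: c = 0.352824 rad, d = 2247.91 km
RS-16→GT-11: c = 0.011531 rad, d = 73.47 km
Total = 1753.32 + 2247.91 + 73.47 = 4074.70 km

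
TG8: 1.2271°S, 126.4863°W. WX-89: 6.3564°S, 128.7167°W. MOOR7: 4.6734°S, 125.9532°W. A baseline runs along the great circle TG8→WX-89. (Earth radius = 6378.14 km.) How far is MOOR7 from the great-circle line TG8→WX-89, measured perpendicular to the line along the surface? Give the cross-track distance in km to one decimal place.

206.5 km

δ₁₃ = central angle TG8→MOOR7 = 0.060863 rad  (haversine)
θ₁₃ = bearing TG8→MOOR7 = 171.231°,  θ₁₂ = bearing TG8→WX-89 = 203.391°
dₓₜ = R·arcsin(sin δ₁₃ · sin(θ₁₃ − θ₁₂)) = 6378.14·arcsin(0.06082·sin(-32.160°)) = -206.539 km
|dₓₜ| = 206.539 km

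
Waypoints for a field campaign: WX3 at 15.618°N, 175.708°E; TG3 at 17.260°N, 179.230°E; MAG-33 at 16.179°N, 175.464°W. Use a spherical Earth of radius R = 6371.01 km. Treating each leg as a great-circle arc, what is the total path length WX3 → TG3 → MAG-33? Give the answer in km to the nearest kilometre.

995 km

WX3→TG3: c = 0.065551 rad, d = 417.63 km
TG3→MAG-33: c = 0.090673 rad, d = 577.68 km
Total = 417.63 + 577.68 = 995.30 km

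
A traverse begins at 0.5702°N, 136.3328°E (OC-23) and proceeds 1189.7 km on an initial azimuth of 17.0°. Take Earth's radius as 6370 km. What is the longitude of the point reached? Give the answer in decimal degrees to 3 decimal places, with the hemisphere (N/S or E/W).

139.501°E

δ = d/R = 1189.7/6370 = 0.186766 rad
φ₂ = arcsin(sin φ₁ cos δ + cos φ₁ sin δ cos θ)
   = arcsin(0.00995·0.98261 + 0.99995·0.18568·0.95630) = 10.79751°
λ₂ = λ₁ + atan2(sin θ sin δ cos φ₁, cos δ − sin φ₁ sin φ₂) = 139.50096°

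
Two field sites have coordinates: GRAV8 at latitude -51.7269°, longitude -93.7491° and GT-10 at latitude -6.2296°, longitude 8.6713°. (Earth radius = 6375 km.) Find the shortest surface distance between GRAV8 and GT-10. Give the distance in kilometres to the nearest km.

10315 km

Δφ = 45.4973°,  Δλ = 102.4204°
a = sin²(Δφ/2) + cos φ₁ cos φ₂ sin²(Δλ/2) = 0.523624
c = 2·arcsin(√a) = 1.618062 rad = 92.7081°
d = R·c = 6375 × 1.618062 = 10315.1 km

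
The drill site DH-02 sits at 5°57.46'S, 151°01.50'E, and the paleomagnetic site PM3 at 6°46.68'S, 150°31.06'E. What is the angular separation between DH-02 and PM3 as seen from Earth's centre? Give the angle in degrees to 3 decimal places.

0.963°

DH-02: φ = -5.95767°, λ = +151.02500°
PM3: φ = -6.77800°, λ = +150.51767°
Δφ = -0.8203°,  Δλ = -0.5073°
a = sin²(Δφ/2) + cos φ₁ cos φ₂ sin²(Δλ/2) = 0.000071
c = 2·arcsin(√a) = 0.016806 rad = 0.9629°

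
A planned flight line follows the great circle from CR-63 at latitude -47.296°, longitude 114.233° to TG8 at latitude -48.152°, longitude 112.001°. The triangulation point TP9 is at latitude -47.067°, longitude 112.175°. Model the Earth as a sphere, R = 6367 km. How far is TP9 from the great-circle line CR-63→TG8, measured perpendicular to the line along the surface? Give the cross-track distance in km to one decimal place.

δ₁₃ = central angle CR-63→TP9 = 0.024738 rad  (haversine)
θ₁₃ = bearing CR-63→TP9 = 278.542°,  θ₁₂ = bearing CR-63→TG8 = 239.490°
dₓₜ = R·arcsin(sin δ₁₃ · sin(θ₁₃ − θ₁₂)) = 6367·arcsin(0.02473·sin(39.052°)) = 99.225 km
|dₓₜ| = 99.225 km

99.2 km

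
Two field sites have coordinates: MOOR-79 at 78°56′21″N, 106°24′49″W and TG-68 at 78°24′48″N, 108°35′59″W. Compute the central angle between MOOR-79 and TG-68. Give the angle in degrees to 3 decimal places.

MOOR-79: φ = +78.93917°, λ = -106.41361°
TG-68: φ = +78.41333°, λ = -108.59972°
Δφ = -0.5258°,  Δλ = -2.1861°
a = sin²(Δφ/2) + cos φ₁ cos φ₂ sin²(Δλ/2) = 0.000035
c = 2·arcsin(√a) = 0.011846 rad = 0.6787°

0.679°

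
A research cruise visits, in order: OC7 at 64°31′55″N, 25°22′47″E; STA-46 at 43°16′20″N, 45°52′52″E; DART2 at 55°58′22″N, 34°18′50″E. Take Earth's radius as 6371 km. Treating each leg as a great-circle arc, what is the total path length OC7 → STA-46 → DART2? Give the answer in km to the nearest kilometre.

4326 km

OC7: φ = +64.53194°, λ = +25.37972°
STA-46: φ = +43.27222°, λ = +45.88111°
DART2: φ = +55.97278°, λ = +34.31389°
OC7→STA-46: c = 0.422379 rad, d = 2690.98 km
STA-46→DART2: c = 0.256604 rad, d = 1634.83 km
Total = 2690.98 + 1634.83 = 4325.80 km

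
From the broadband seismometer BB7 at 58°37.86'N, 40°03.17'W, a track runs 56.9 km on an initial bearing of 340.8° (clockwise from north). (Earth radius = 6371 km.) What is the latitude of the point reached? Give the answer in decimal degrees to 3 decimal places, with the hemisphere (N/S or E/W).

59.114°N

BB7: φ = +58.63100°, λ = -40.05283°
δ = d/R = 56.9/6371 = 0.008931 rad
φ₂ = arcsin(sin φ₁ cos δ + cos φ₁ sin δ cos θ)
   = arcsin(0.85383·0.99996 + 0.52055·0.00893·0.94438) = 59.11384°
λ₂ = λ₁ + atan2(sin θ sin δ cos φ₁, cos δ − sin φ₁ sin φ₂) = -40.38066°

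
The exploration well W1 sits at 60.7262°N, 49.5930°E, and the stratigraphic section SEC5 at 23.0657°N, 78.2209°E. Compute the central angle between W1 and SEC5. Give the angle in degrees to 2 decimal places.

Δφ = -37.6605°,  Δλ = 28.6279°
a = sin²(Δφ/2) + cos φ₁ cos φ₂ sin²(Δλ/2) = 0.131677
c = 2·arcsin(√a) = 0.742700 rad = 42.5536°

42.55°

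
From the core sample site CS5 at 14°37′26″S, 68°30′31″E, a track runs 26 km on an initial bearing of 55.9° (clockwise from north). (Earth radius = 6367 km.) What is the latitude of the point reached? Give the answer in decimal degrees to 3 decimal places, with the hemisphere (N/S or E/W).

CS5: φ = -14.62389°, λ = +68.50861°
δ = d/R = 26/6367 = 0.004084 rad
φ₂ = arcsin(sin φ₁ cos δ + cos φ₁ sin δ cos θ)
   = arcsin(-0.25247·0.99999 + 0.96760·0.00408·0.56064) = -14.49263°
λ₂ = λ₁ + atan2(sin θ sin δ cos φ₁, cos δ − sin φ₁ sin φ₂) = 68.70872°

14.493°S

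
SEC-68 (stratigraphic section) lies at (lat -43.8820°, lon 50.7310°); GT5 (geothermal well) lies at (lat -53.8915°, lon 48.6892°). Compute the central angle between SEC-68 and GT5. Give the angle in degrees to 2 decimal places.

Δφ = -10.0095°,  Δλ = -2.0418°
a = sin²(Δφ/2) + cos φ₁ cos φ₂ sin²(Δλ/2) = 0.007745
c = 2·arcsin(√a) = 0.176244 rad = 10.0980°

10.10°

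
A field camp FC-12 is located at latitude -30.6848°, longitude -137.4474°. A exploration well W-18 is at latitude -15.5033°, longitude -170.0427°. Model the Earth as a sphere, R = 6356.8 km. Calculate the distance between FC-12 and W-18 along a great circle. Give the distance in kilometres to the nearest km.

3709 km

Δφ = 15.1815°,  Δλ = -32.5953°
a = sin²(Δφ/2) + cos φ₁ cos φ₂ sin²(Δλ/2) = 0.082711
c = 2·arcsin(√a) = 0.583429 rad = 33.4280°
d = R·c = 6356.8 × 0.583429 = 3708.7 km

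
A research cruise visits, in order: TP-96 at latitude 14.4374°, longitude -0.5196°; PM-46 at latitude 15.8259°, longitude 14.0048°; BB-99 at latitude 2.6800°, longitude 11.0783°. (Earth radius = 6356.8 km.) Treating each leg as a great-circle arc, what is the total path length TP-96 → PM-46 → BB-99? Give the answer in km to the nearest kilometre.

TP-96→PM-46: c = 0.245855 rad, d = 1562.85 km
PM-46→BB-99: c = 0.234887 rad, d = 1493.13 km
Total = 1562.85 + 1493.13 = 3055.98 km

3056 km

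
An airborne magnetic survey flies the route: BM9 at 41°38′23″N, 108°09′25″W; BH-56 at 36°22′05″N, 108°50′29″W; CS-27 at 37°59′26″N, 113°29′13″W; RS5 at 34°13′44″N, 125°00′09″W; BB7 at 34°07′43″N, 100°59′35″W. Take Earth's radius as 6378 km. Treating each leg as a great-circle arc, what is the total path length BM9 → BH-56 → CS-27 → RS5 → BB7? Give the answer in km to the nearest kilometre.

4362 km

BM9: φ = +41.63972°, λ = -108.15694°
BH-56: φ = +36.36806°, λ = -108.84139°
CS-27: φ = +37.99056°, λ = -113.48694°
RS5: φ = +34.22889°, λ = -125.00250°
BB7: φ = +34.12861°, λ = -100.99306°
BM9→BH-56: c = 0.092474 rad, d = 589.80 km
BH-56→CS-27: c = 0.070523 rad, d = 449.80 km
CS-27→RS5: c = 0.174986 rad, d = 1116.06 km
RS5→BB7: c = 0.345865 rad, d = 2205.93 km
Total = 589.80 + 449.80 + 1116.06 + 2205.93 = 4361.58 km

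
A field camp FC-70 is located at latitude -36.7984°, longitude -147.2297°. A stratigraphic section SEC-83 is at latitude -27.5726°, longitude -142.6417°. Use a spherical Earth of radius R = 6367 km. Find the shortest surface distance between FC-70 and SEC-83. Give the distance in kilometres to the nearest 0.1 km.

1111.9 km

Δφ = 9.2258°,  Δλ = 4.5880°
a = sin²(Δφ/2) + cos φ₁ cos φ₂ sin²(Δλ/2) = 0.007605
c = 2·arcsin(√a) = 0.174637 rad = 10.0059°
d = R·c = 6367 × 0.174637 = 1111.9 km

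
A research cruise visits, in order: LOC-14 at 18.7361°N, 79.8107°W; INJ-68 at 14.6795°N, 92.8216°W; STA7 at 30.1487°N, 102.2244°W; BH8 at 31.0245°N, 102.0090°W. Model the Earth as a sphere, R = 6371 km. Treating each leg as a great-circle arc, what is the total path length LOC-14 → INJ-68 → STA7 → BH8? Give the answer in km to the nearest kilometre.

3527 km

LOC-14→INJ-68: c = 0.228638 rad, d = 1456.65 km
INJ-68→STA7: c = 0.309339 rad, d = 1970.80 km
STA7→BH8: c = 0.015624 rad, d = 99.54 km
Total = 1456.65 + 1970.80 + 99.54 = 3527.00 km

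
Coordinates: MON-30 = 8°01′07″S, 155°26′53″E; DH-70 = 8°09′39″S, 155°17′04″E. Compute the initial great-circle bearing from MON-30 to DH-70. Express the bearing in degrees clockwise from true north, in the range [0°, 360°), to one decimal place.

MON-30: φ = -8.01861°, λ = +155.44806°
DH-70: φ = -8.16083°, λ = +155.28444°
Δλ = -0.1636°
y = sin Δλ · cos φ₂ = -0.002827
x = cos φ₁ sin φ₂ − sin φ₁ cos φ₂ cos Δλ = -0.002483
θ = atan2(y, x) = -131.2948° → 228.7052° (mod 360°)

228.7°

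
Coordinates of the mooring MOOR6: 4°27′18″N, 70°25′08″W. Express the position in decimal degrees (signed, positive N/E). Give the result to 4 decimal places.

lat: 4.4550° N → +4.4550°
lon: 70.4189° W → -70.4189°

+4.4550°, -70.4189°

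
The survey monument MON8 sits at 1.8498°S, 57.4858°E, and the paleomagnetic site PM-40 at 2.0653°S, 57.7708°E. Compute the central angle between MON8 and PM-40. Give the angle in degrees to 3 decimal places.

Δφ = -0.2155°,  Δλ = 0.2850°
a = sin²(Δφ/2) + cos φ₁ cos φ₂ sin²(Δλ/2) = 0.000010
c = 2·arcsin(√a) = 0.006234 rad = 0.3572°

0.357°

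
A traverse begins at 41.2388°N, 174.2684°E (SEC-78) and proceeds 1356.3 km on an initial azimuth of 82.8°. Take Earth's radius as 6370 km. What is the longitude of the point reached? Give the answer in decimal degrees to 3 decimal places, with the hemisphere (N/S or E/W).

169.444°W

δ = d/R = 1356.3/6370 = 0.212920 rad
φ₂ = arcsin(sin φ₁ cos δ + cos φ₁ sin δ cos θ)
   = arcsin(0.65920·0.97742 + 0.75197·0.21131·0.12533) = 41.62317°
λ₂ = λ₁ + atan2(sin θ sin δ cos φ₁, cos δ − sin φ₁ sin φ₂) = -169.44423°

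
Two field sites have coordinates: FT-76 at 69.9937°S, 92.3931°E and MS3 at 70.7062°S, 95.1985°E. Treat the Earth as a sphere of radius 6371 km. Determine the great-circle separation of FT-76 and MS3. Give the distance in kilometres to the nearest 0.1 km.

Δφ = -0.7125°,  Δλ = 2.8054°
a = sin²(Δφ/2) + cos φ₁ cos φ₂ sin²(Δλ/2) = 0.000106
c = 2·arcsin(√a) = 0.020630 rad = 1.1820°
d = R·c = 6371 × 0.020630 = 131.4 km

131.4 km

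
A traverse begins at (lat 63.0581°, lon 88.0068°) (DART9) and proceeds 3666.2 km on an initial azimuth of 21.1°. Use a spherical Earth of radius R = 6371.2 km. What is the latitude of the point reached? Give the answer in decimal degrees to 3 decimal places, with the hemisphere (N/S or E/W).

77.943°N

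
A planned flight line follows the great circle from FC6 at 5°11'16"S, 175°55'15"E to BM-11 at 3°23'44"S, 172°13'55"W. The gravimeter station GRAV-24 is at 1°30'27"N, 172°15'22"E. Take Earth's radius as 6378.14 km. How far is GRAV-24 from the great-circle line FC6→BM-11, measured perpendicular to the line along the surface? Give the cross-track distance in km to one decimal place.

FC6: φ = -5.18778°, λ = +175.92083°
BM-11: φ = -3.39556°, λ = -172.23194°
GRAV-24: φ = +1.50750°, λ = +172.25611°
δ₁₃ = central angle FC6→GRAV-24 = 0.133181 rad  (haversine)
θ₁₃ = bearing FC6→GRAV-24 = 331.237°,  θ₁₂ = bearing FC6→BM-11 = 81.849°
dₓₜ = R·arcsin(sin δ₁₃ · sin(θ₁₃ − θ₁₂)) = 6378.14·arcsin(0.13279·sin(249.388°)) = -794.776 km
|dₓₜ| = 794.776 km

794.8 km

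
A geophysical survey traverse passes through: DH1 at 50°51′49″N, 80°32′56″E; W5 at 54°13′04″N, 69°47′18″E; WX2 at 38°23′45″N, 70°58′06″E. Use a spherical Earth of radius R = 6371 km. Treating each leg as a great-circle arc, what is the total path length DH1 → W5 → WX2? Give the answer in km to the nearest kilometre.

2578 km

DH1: φ = +50.86361°, λ = +80.54889°
W5: φ = +54.21778°, λ = +69.78833°
WX2: φ = +38.39583°, λ = +70.96833°
DH1→W5: c = 0.128169 rad, d = 816.56 km
W5→WX2: c = 0.276501 rad, d = 1761.59 km
Total = 816.56 + 1761.59 = 2578.15 km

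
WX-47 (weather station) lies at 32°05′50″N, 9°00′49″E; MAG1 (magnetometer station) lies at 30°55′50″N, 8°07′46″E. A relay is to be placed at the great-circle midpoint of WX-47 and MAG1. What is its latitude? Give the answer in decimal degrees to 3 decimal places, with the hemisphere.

31.515°N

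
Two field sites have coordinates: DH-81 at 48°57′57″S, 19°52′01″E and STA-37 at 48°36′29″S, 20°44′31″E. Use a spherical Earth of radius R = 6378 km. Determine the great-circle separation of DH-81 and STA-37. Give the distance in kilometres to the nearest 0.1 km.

75.5 km

DH-81: φ = -48.96583°, λ = +19.86694°
STA-37: φ = -48.60806°, λ = +20.74194°
Δφ = 0.3578°,  Δλ = 0.8750°
a = sin²(Δφ/2) + cos φ₁ cos φ₂ sin²(Δλ/2) = 0.000035
c = 2·arcsin(√a) = 0.011842 rad = 0.6785°
d = R·c = 6378 × 0.011842 = 75.5 km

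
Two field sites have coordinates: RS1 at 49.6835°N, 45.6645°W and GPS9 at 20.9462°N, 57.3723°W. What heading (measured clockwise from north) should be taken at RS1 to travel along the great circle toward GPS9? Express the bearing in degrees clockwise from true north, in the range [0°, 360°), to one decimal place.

202.1°

Δλ = -11.7078°
y = sin Δλ · cos φ₂ = -0.189511
x = cos φ₁ sin φ₂ − sin φ₁ cos φ₂ cos Δλ = -0.465979
θ = atan2(y, x) = -157.8687° → 202.1313° (mod 360°)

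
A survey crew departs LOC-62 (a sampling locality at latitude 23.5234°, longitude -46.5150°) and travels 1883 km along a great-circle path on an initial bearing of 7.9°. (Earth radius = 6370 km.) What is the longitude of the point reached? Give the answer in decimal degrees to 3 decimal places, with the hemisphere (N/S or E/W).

43.507°W

δ = d/R = 1883/6370 = 0.295604 rad
φ₂ = arcsin(sin φ₁ cos δ + cos φ₁ sin δ cos θ)
   = arcsin(0.39912·0.95663 + 0.91690·0.29132·0.99051) = 40.26966°
λ₂ = λ₁ + atan2(sin θ sin δ cos φ₁, cos δ − sin φ₁ sin φ₂) = -43.50694°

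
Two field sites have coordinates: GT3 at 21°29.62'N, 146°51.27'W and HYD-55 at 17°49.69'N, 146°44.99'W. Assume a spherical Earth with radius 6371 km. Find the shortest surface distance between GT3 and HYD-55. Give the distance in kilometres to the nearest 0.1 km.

GT3: φ = +21.49367°, λ = -146.85450°
HYD-55: φ = +17.82817°, λ = -146.74983°
Δφ = -3.6655°,  Δλ = 0.1047°
a = sin²(Δφ/2) + cos φ₁ cos φ₂ sin²(Δλ/2) = 0.001024
c = 2·arcsin(√a) = 0.063998 rad = 3.6668°
d = R·c = 6371 × 0.063998 = 407.7 km

407.7 km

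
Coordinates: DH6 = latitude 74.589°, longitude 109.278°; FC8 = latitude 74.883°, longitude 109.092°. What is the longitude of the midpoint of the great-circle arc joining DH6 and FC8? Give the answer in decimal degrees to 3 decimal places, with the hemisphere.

Bx = cos φ₂ cos Δλ = 0.260790,  By = cos φ₂ sin Δλ = -0.000847
φₘ = atan2(sin φ₁ + sin φ₂, √((cos φ₁ + Bx)² + By²)) = 74.73602°
λₘ = λ₁ + atan2(By, cos φ₁ + Bx) = 109.18587°

109.186°E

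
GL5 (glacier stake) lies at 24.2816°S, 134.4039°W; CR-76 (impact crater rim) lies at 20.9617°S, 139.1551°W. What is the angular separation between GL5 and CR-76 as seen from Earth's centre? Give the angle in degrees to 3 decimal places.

Δφ = 3.3199°,  Δλ = -4.7512°
a = sin²(Δφ/2) + cos φ₁ cos φ₂ sin²(Δλ/2) = 0.002302
c = 2·arcsin(√a) = 0.095987 rad = 5.4996°

5.500°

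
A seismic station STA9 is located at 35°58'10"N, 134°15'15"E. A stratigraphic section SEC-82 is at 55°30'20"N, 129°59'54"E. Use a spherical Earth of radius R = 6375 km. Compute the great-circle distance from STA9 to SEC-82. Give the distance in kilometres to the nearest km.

2198 km

STA9: φ = +35.96944°, λ = +134.25417°
SEC-82: φ = +55.50556°, λ = +129.99833°
Δφ = 19.5361°,  Δλ = -4.2558°
a = sin²(Δφ/2) + cos φ₁ cos φ₂ sin²(Δλ/2) = 0.029416
c = 2·arcsin(√a) = 0.344729 rad = 19.7515°
d = R·c = 6375 × 0.344729 = 2197.6 km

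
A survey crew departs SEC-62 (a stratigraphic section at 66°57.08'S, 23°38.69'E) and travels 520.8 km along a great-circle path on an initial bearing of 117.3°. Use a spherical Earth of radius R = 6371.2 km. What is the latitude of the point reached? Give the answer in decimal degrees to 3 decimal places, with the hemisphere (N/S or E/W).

SEC-62: φ = -66.95133°, λ = +23.64483°
δ = d/R = 520.8/6371.2 = 0.081743 rad
φ₂ = arcsin(sin φ₁ cos δ + cos φ₁ sin δ cos θ)
   = arcsin(-0.92017·0.99666 + 0.39151·0.08165·-0.45865) = -68.71118°
λ₂ = λ₁ + atan2(sin θ sin δ cos φ₁, cos δ − sin φ₁ sin φ₂) = 35.17267°

68.711°S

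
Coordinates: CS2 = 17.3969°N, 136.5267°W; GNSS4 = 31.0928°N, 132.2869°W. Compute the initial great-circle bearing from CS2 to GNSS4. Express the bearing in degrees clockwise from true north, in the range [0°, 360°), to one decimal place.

Δλ = 4.2398°
y = sin Δλ · cos φ₂ = 0.063309
x = cos φ₁ sin φ₂ − sin φ₁ cos φ₂ cos Δλ = 0.237469
θ = atan2(y, x) = 14.9279° → 14.9279° (mod 360°)

14.9°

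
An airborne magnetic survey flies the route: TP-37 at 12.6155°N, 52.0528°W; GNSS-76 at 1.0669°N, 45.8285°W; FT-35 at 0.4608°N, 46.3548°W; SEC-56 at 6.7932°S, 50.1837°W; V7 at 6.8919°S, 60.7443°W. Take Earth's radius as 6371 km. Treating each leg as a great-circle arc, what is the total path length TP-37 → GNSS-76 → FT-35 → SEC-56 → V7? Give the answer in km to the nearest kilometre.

TP-37→GNSS-76: c = 0.228516 rad, d = 1455.88 km
GNSS-76→FT-35: c = 0.014009 rad, d = 89.25 km
FT-35→SEC-56: c = 0.143092 rad, d = 911.64 km
SEC-56→V7: c = 0.183009 rad, d = 1165.95 km
Total = 1455.88 + 89.25 + 911.64 + 1165.95 = 3622.72 km

3623 km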